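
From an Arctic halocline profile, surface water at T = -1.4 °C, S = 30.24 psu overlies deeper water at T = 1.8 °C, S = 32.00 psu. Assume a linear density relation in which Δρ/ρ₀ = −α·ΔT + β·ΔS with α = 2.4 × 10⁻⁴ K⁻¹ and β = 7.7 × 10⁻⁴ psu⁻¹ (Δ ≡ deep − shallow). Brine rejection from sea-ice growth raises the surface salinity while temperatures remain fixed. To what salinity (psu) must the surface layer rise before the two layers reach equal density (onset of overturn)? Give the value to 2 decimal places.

Neutral buoyancy requires −α(T_deep − T_surf) + β(S_deep − S_surf′) = 0.
S_surf′ = S_deep − (α/β)·ΔT = 32.00 − (2.4 × 10⁻⁴/7.7 × 10⁻⁴)·(+3.2) = 31.0026 psu.
Increase required: 31.0026 − 30.24 = 0.7626 psu.

31.00 psu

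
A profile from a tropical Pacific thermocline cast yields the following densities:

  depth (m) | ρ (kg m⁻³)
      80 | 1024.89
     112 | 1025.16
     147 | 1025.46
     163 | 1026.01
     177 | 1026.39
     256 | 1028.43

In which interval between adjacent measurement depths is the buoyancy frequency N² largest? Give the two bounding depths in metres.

147–163 m

Compute the density gradient over each adjacent pair:
  80–112 m: Δρ/Δz = 0.27/32 = 8.4 × 10⁻³ kg m⁻⁴
  112–147 m: Δρ/Δz = 0.30/35 = 8.6 × 10⁻³ kg m⁻⁴
  147–163 m: Δρ/Δz = 0.55/16 = 0.034 kg m⁻⁴
  163–177 m: Δρ/Δz = 0.38/14 = 0.027 kg m⁻⁴
  177–256 m: Δρ/Δz = 2.04/79 = 0.026 kg m⁻⁴
The largest gradient is in the 147–163 m interval — the pycnocline.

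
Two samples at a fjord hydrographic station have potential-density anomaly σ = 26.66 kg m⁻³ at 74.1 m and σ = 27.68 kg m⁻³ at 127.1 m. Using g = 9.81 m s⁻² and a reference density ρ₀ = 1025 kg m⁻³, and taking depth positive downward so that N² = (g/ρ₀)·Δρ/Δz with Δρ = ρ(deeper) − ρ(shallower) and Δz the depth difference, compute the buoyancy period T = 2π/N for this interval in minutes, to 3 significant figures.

Δρ = 1027.68 − 1026.66 = 1.02 kg m⁻³ over Δz = 127.1 − 74.1 = 53 m.
N² = (9.81/1025) × (1.02/53) = 1.8419 × 10⁻⁴ s⁻².
N = √(1.8419 × 10⁻⁴) = 0.013572 rad s⁻¹, so T = 2π/N = 462.95 s = 7.7158 min ≈ 7.72 min.

7.72 min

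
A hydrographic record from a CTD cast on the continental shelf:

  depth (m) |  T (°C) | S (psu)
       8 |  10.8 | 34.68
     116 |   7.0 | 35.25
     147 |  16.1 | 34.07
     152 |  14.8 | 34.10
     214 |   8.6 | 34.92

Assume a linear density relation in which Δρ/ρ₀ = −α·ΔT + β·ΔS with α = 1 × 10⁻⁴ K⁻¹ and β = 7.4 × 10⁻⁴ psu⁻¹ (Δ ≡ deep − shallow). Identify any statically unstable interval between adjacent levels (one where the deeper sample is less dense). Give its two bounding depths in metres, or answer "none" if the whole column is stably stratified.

116–147 m

Evaluate Δρ/ρ₀ = −αΔT + βΔS across each adjacent pair:
  8–116 m: −αΔT+βΔS = −(1 × 10⁻⁴)(-3.8)+(7.4 × 10⁻⁴)(+0.57) = 8.0 × 10⁻⁴ → stable
  116–147 m: −αΔT+βΔS = −(1 × 10⁻⁴)(+9.1)+(7.4 × 10⁻⁴)(-1.18) = -1.8 × 10⁻³ → UNSTABLE
  147–152 m: −αΔT+βΔS = −(1 × 10⁻⁴)(-1.3)+(7.4 × 10⁻⁴)(+0.03) = 1.5 × 10⁻⁴ → stable
  152–214 m: −αΔT+βΔS = −(1 × 10⁻⁴)(-6.2)+(7.4 × 10⁻⁴)(+0.82) = 1.2 × 10⁻³ → stable
The 116–147 m interval has Δρ < 0: lighter water underlies denser water.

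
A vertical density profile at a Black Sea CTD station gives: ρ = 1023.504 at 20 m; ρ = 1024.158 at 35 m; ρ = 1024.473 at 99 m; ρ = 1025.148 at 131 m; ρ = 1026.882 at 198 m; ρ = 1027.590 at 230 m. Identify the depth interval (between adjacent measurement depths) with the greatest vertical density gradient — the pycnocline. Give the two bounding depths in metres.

20–35 m

Compute the density gradient over each adjacent pair:
  20–35 m: Δρ/Δz = 0.654/15 = 0.044 kg m⁻⁴
  35–99 m: Δρ/Δz = 0.315/64 = 4.9 × 10⁻³ kg m⁻⁴
  99–131 m: Δρ/Δz = 0.675/32 = 0.021 kg m⁻⁴
  131–198 m: Δρ/Δz = 1.734/67 = 0.026 kg m⁻⁴
  198–230 m: Δρ/Δz = 0.708/32 = 0.022 kg m⁻⁴
The largest gradient is in the 20–35 m interval — the pycnocline.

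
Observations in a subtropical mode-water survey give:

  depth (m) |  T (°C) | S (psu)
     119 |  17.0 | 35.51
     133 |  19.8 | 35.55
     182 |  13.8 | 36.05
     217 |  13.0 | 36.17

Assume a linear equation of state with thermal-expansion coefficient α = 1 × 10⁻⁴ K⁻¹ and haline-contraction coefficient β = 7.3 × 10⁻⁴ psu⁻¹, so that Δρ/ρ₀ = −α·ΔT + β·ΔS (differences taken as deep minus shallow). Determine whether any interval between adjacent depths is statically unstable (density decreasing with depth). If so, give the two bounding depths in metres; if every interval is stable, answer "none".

Evaluate Δρ/ρ₀ = −αΔT + βΔS across each adjacent pair:
  119–133 m: −αΔT+βΔS = −(1 × 10⁻⁴)(+2.8)+(7.3 × 10⁻⁴)(+0.04) = -2.5 × 10⁻⁴ → UNSTABLE
  133–182 m: −αΔT+βΔS = −(1 × 10⁻⁴)(-6.0)+(7.3 × 10⁻⁴)(+0.50) = 9.7 × 10⁻⁴ → stable
  182–217 m: −αΔT+βΔS = −(1 × 10⁻⁴)(-0.8)+(7.3 × 10⁻⁴)(+0.12) = 1.7 × 10⁻⁴ → stable
The 119–133 m interval has Δρ < 0: lighter water underlies denser water.

119–133 m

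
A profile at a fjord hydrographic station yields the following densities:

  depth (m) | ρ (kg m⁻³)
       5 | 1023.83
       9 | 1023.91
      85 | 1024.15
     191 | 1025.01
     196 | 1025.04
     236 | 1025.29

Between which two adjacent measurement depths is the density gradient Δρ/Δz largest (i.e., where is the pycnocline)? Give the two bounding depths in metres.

Compute the density gradient over each adjacent pair:
  5–9 m: Δρ/Δz = 0.08/4 = 0.020 kg m⁻⁴
  9–85 m: Δρ/Δz = 0.24/76 = 3.2 × 10⁻³ kg m⁻⁴
  85–191 m: Δρ/Δz = 0.86/106 = 8.1 × 10⁻³ kg m⁻⁴
  191–196 m: Δρ/Δz = 0.03/5 = 6.0 × 10⁻³ kg m⁻⁴
  196–236 m: Δρ/Δz = 0.25/40 = 6.3 × 10⁻³ kg m⁻⁴
The largest gradient is in the 5–9 m interval — the pycnocline.

5–9 m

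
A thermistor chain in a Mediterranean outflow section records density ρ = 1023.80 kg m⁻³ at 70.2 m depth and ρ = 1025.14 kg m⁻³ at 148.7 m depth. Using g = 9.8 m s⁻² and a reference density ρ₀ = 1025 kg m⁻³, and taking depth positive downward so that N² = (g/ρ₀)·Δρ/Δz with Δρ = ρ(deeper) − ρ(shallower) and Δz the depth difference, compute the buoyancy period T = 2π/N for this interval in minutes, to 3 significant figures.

8.20 min

Δρ = 1025.14 − 1023.80 = 1.34 kg m⁻³ over Δz = 148.7 − 70.2 = 78.5 m.
N² = (9.8/1025) × (1.34/78.5) = 1.6321 × 10⁻⁴ s⁻².
N = √(1.6321 × 10⁻⁴) = 0.012775 rad s⁻¹, so T = 2π/N = 491.83 s = 8.1972 min ≈ 8.20 min.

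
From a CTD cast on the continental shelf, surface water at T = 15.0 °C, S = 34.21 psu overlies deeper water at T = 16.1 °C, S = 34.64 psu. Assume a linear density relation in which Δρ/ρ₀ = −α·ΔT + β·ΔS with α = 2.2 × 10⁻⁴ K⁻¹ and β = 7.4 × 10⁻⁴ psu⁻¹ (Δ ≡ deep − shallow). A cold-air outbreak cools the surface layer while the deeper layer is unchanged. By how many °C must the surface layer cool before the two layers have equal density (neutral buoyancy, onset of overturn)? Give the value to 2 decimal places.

0.35 °C

Neutral buoyancy requires Δρ = 0, i.e. −α(T_deep − T_surf′) + β(S_deep − S_surf) = 0.
T_surf′ = T_deep − (β/α)·ΔS = 16.1 − (7.4 × 10⁻⁴/2.2 × 10⁻⁴)·(+0.43) = 14.6536 °C.
Cooling required: 15.0 − (14.6536) = 0.3464 °C.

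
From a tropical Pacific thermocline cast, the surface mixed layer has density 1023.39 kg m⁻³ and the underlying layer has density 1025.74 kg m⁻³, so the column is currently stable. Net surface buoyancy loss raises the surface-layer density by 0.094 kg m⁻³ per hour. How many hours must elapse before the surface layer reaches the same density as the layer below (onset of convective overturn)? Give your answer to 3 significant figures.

Density deficit of the surface layer: 1025.74 − 1023.39 = 2.35 kg m⁻³.
Required change = 2.35 / 0.094 = 25.0 hours.

25.0 hours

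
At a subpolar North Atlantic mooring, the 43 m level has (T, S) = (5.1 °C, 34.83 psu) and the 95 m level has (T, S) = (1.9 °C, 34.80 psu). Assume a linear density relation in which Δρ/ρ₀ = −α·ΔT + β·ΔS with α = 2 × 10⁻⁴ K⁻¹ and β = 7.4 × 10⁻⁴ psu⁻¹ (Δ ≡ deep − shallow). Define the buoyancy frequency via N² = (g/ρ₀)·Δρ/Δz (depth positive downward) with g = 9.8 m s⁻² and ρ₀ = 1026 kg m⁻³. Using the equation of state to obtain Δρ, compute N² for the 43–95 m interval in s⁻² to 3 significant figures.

1.16 × 10⁻⁴ s⁻²

ΔT = -3.2 K, ΔS = -0.03 psu (deep − shallow).
Δρ/ρ₀ = −αΔT + βΔS = 6.40 × 10⁻⁴ − 2.22 × 10⁻⁵ = 6.178 × 10⁻⁴, so Δρ ≈ 0.6339 kg m⁻³.
N² = (g/ρ₀)·Δρ/Δz = g·(Δρ/ρ₀)/Δz = 9.8 × 6.178 × 10⁻⁴ / 52 = 1.1643 × 10⁻⁴ s⁻² ≈ 1.16 × 10⁻⁴ s⁻².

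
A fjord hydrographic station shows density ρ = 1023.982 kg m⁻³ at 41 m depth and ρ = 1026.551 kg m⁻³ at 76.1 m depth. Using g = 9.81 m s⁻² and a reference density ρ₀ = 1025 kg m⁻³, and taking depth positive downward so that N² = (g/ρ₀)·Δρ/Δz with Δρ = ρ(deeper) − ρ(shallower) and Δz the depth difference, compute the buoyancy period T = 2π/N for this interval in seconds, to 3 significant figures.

Δρ = 1026.551 − 1023.982 = 2.569 kg m⁻³ over Δz = 76.1 − 41 = 35.1 m.
N² = (9.81/1025) × (2.569/35.1) = 7.0049 × 10⁻⁴ s⁻².
N = √(7.0049 × 10⁻⁴) = 0.026467 rad s⁻¹, so T = 2π/N = 237.40 s ≈ 237 s.
N² > 0, so the interval is statically stable.

237 s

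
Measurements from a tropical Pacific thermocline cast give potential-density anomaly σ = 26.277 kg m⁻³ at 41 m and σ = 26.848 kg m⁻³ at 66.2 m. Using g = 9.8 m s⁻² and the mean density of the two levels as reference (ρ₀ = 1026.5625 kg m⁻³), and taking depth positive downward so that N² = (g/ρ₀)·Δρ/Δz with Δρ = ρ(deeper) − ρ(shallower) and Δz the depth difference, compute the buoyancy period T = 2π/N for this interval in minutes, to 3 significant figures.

Δρ = 1026.848 − 1026.277 = 0.571 kg m⁻³ over Δz = 66.2 − 41 = 25.2 m.
N² = (9.8/1026.5625) × (0.571/25.2) = 2.1631 × 10⁻⁴ s⁻².
N = √(2.1631 × 10⁻⁴) = 0.014707 rad s⁻¹, so T = 2π/N = 427.22 s = 7.1203 min ≈ 7.12 min.

7.12 min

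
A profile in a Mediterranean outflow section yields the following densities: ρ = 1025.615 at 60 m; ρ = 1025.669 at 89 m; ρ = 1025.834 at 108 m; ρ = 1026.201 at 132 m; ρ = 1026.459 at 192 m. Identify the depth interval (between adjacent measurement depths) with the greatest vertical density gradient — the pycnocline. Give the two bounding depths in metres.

108–132 m

Compute the density gradient over each adjacent pair:
  60–89 m: Δρ/Δz = 0.054/29 = 1.9 × 10⁻³ kg m⁻⁴
  89–108 m: Δρ/Δz = 0.165/19 = 8.7 × 10⁻³ kg m⁻⁴
  108–132 m: Δρ/Δz = 0.367/24 = 0.015 kg m⁻⁴
  132–192 m: Δρ/Δz = 0.258/60 = 4.3 × 10⁻³ kg m⁻⁴
The largest gradient is in the 108–132 m interval — the pycnocline.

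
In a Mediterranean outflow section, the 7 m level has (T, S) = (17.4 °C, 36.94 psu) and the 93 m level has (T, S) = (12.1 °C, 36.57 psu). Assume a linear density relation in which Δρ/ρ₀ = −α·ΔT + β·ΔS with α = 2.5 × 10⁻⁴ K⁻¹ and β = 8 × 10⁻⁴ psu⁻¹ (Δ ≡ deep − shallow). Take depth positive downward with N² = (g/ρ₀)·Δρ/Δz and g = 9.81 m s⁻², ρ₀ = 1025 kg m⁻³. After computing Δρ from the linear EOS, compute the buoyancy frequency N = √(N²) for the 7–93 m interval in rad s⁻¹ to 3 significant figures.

ΔT = -5.3 K, ΔS = -0.37 psu (deep − shallow).
Δρ/ρ₀ = −αΔT + βΔS = 1.325 × 10⁻³ − 2.96 × 10⁻⁴ = 1.029 × 10⁻³, so Δρ ≈ 1.055 kg m⁻³.
N² = (g/ρ₀)·Δρ/Δz = g·(Δρ/ρ₀)/Δz = 9.81 × 1.029 × 10⁻³ / 86 = 1.1738 × 10⁻⁴ s⁻².
N = √(1.1738 × 10⁻⁴) = 0.010834 rad s⁻¹ ≈ 0.0108 rad s⁻¹.

0.0108 rad s⁻¹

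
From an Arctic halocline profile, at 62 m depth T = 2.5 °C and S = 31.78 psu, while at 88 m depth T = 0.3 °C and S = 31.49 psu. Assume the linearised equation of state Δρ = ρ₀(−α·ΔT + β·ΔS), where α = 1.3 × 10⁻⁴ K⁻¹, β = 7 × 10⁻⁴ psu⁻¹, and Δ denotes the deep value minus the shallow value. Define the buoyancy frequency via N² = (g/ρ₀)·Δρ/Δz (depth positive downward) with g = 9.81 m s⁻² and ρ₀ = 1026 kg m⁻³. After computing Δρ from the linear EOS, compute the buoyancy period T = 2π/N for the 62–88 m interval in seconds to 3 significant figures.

ΔT = -2.2 K, ΔS = -0.29 psu (deep − shallow).
Δρ/ρ₀ = −αΔT + βΔS = 2.86 × 10⁻⁴ − 2.03 × 10⁻⁴ = 8.30 × 10⁻⁵, so Δρ ≈ 0.08516 kg m⁻³.
N² = (g/ρ₀)·Δρ/Δz = g·(Δρ/ρ₀)/Δz = 9.81 × 8.30 × 10⁻⁵ / 26 = 3.1317 × 10⁻⁵ s⁻².
N = √(3.1317 × 10⁻⁵) = 5.5962 × 10⁻³ rad s⁻¹ → T = 2π/N = 1.1228 × 10³ s ≈ 1.12 × 10³ s.

1.12 × 10³ s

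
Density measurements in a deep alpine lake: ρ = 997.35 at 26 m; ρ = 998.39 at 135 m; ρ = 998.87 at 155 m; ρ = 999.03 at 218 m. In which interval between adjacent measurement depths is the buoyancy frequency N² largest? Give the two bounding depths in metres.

135–155 m

Compute the density gradient over each adjacent pair:
  26–135 m: Δρ/Δz = 1.04/109 = 9.5 × 10⁻³ kg m⁻⁴
  135–155 m: Δρ/Δz = 0.48/20 = 0.024 kg m⁻⁴
  155–218 m: Δρ/Δz = 0.16/63 = 2.5 × 10⁻³ kg m⁻⁴
The largest gradient is in the 135–155 m interval — the pycnocline.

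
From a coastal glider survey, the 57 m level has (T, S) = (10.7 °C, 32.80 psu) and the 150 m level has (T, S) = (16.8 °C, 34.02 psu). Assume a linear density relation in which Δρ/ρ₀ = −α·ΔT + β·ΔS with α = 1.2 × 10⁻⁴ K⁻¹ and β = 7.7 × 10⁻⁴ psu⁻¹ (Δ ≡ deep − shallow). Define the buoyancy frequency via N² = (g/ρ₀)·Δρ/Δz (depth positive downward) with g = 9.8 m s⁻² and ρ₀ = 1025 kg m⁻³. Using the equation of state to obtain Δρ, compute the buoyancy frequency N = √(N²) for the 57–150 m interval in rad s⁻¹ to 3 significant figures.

4.67 × 10⁻³ rad s⁻¹

ΔT = +6.1 K, ΔS = +1.22 psu (deep − shallow).
Δρ/ρ₀ = −αΔT + βΔS = -7.32 × 10⁻⁴ + 9.394 × 10⁻⁴ = 2.074 × 10⁻⁴, so Δρ ≈ 0.2126 kg m⁻³.
N² = (g/ρ₀)·Δρ/Δz = g·(Δρ/ρ₀)/Δz = 9.8 × 2.074 × 10⁻⁴ / 93 = 2.1855 × 10⁻⁵ s⁻².
N = √(2.1855 × 10⁻⁵) = 4.6749 × 10⁻³ rad s⁻¹ ≈ 4.67 × 10⁻³ rad s⁻¹.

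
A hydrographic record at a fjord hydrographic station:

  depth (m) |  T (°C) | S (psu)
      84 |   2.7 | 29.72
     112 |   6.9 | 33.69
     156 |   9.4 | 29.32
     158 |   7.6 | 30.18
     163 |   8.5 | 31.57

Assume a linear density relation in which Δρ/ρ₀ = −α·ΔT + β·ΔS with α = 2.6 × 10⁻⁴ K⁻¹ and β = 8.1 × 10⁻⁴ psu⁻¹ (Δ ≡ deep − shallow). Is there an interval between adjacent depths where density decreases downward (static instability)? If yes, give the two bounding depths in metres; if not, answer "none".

112–156 m

Evaluate Δρ/ρ₀ = −αΔT + βΔS across each adjacent pair:
  84–112 m: −αΔT+βΔS = −(2.6 × 10⁻⁴)(+4.2)+(8.1 × 10⁻⁴)(+3.97) = 2.1 × 10⁻³ → stable
  112–156 m: −αΔT+βΔS = −(2.6 × 10⁻⁴)(+2.5)+(8.1 × 10⁻⁴)(-4.37) = -4.2 × 10⁻³ → UNSTABLE
  156–158 m: −αΔT+βΔS = −(2.6 × 10⁻⁴)(-1.8)+(8.1 × 10⁻⁴)(+0.86) = 1.2 × 10⁻³ → stable
  158–163 m: −αΔT+βΔS = −(2.6 × 10⁻⁴)(+0.9)+(8.1 × 10⁻⁴)(+1.39) = 8.9 × 10⁻⁴ → stable
The 112–156 m interval has Δρ < 0: lighter water underlies denser water.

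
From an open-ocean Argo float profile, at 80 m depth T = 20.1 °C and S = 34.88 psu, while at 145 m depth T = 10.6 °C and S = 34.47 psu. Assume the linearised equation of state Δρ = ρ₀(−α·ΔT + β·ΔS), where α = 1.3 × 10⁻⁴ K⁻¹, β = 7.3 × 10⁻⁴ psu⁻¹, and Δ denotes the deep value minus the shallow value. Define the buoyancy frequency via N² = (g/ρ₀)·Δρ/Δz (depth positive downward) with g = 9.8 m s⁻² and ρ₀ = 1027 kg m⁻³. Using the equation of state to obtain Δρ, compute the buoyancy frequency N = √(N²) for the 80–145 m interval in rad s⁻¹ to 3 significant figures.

ΔT = -9.5 K, ΔS = -0.41 psu (deep − shallow).
Δρ/ρ₀ = −αΔT + βΔS = 1.235 × 10⁻³ − 2.993 × 10⁻⁴ = 9.357 × 10⁻⁴, so Δρ ≈ 0.9610 kg m⁻³.
N² = (g/ρ₀)·Δρ/Δz = g·(Δρ/ρ₀)/Δz = 9.8 × 9.357 × 10⁻⁴ / 65 = 1.4107 × 10⁻⁴ s⁻².
N = √(1.4107 × 10⁻⁴) = 0.011877 rad s⁻¹ ≈ 0.0119 rad s⁻¹.

0.0119 rad s⁻¹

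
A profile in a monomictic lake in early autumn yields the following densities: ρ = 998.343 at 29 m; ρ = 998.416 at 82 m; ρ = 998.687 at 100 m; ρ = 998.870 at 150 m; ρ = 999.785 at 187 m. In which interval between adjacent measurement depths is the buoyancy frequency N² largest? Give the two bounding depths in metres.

Compute the density gradient over each adjacent pair:
  29–82 m: Δρ/Δz = 0.073/53 = 1.4 × 10⁻³ kg m⁻⁴
  82–100 m: Δρ/Δz = 0.271/18 = 0.015 kg m⁻⁴
  100–150 m: Δρ/Δz = 0.183/50 = 3.7 × 10⁻³ kg m⁻⁴
  150–187 m: Δρ/Δz = 0.915/37 = 0.025 kg m⁻⁴
The largest gradient is in the 150–187 m interval — the pycnocline.

150–187 m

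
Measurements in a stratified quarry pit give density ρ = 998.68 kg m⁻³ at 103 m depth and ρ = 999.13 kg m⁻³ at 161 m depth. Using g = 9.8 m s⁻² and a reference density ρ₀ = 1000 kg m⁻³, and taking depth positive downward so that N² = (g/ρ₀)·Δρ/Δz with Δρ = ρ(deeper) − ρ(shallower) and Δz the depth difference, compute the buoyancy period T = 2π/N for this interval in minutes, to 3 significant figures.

12.0 min

Δρ = 999.13 − 998.68 = 0.45 kg m⁻³ over Δz = 161 − 103 = 58 m.
N² = (9.8/1000) × (0.45/58) = 7.6034 × 10⁻⁵ s⁻².
N = √(7.6034 × 10⁻⁵) = 8.7197 × 10⁻³ rad s⁻¹, so T = 2π/N = 720.57 s = 12.010 min ≈ 12.0 min.
N² > 0, so the interval is statically stable.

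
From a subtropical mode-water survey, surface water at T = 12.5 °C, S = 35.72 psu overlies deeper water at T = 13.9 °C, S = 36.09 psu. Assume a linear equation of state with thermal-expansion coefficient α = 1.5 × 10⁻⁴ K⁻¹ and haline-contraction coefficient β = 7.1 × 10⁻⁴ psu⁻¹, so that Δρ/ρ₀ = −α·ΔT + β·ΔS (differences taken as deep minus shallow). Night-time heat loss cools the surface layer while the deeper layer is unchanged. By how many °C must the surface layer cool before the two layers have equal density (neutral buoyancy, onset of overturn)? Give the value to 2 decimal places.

Neutral buoyancy requires Δρ = 0, i.e. −α(T_deep − T_surf′) + β(S_deep − S_surf) = 0.
T_surf′ = T_deep − (β/α)·ΔS = 13.9 − (7.1 × 10⁻⁴/1.5 × 10⁻⁴)·(+0.37) = 12.1487 °C.
Cooling required: 12.5 − (12.1487) = 0.3513 °C.

0.35 °C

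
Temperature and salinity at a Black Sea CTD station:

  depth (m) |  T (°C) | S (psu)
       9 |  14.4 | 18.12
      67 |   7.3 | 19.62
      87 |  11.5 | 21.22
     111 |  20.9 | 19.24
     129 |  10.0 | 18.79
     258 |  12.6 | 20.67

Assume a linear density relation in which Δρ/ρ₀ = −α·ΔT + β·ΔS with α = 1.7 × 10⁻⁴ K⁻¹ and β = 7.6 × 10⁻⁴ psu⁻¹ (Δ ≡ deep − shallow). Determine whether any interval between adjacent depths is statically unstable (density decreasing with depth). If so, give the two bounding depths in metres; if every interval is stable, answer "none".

87–111 m

Evaluate Δρ/ρ₀ = −αΔT + βΔS across each adjacent pair:
  9–67 m: −αΔT+βΔS = −(1.7 × 10⁻⁴)(-7.1)+(7.6 × 10⁻⁴)(+1.50) = 2.3 × 10⁻³ → stable
  67–87 m: −αΔT+βΔS = −(1.7 × 10⁻⁴)(+4.2)+(7.6 × 10⁻⁴)(+1.60) = 5.0 × 10⁻⁴ → stable
  87–111 m: −αΔT+βΔS = −(1.7 × 10⁻⁴)(+9.4)+(7.6 × 10⁻⁴)(-1.98) = -3.1 × 10⁻³ → UNSTABLE
  111–129 m: −αΔT+βΔS = −(1.7 × 10⁻⁴)(-10.9)+(7.6 × 10⁻⁴)(-0.45) = 1.5 × 10⁻³ → stable
  129–258 m: −αΔT+βΔS = −(1.7 × 10⁻⁴)(+2.6)+(7.6 × 10⁻⁴)(+1.88) = 9.9 × 10⁻⁴ → stable
The 87–111 m interval has Δρ < 0: lighter water underlies denser water.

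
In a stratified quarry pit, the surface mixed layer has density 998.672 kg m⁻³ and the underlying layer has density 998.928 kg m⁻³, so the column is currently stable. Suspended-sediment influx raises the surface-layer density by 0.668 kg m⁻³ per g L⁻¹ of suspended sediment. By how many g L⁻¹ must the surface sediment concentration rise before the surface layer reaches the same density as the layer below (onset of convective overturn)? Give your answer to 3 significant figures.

0.383 g L⁻¹

Density deficit of the surface layer: 998.928 − 998.672 = 0.256 kg m⁻³.
Required change = 0.256 / 0.668 = 0.383 g L⁻¹.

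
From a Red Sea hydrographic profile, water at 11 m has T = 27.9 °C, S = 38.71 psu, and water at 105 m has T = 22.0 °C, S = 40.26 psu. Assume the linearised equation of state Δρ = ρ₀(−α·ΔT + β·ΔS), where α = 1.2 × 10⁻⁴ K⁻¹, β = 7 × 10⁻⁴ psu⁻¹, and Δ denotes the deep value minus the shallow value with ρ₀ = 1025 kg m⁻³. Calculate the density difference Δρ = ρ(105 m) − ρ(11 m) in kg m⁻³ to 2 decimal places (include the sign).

ΔT = -5.9 K, ΔS = +1.55 psu (deep − shallow).
Δρ/ρ₀ = −(1.2 × 10⁻⁴)(-5.9) + (7 × 10⁻⁴)(+1.55) = 1.793 × 10⁻³.
Δρ = 1025 × (1.793 × 10⁻³) = +1.84 kg m⁻³.
Positive Δρ: denser below, stable.

+1.84 kg m⁻³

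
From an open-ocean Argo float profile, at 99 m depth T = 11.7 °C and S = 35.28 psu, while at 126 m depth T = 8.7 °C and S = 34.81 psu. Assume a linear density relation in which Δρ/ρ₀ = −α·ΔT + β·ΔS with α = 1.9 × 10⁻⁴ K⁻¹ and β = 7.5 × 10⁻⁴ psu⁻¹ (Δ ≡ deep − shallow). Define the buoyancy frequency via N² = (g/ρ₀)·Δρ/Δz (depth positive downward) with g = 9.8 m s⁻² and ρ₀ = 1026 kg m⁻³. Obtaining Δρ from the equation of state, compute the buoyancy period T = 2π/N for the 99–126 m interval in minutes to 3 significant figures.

ΔT = -3.0 K, ΔS = -0.47 psu (deep − shallow).
Δρ/ρ₀ = −αΔT + βΔS = 5.70 × 10⁻⁴ − 3.525 × 10⁻⁴ = 2.175 × 10⁻⁴, so Δρ ≈ 0.2232 kg m⁻³.
N² = (g/ρ₀)·Δρ/Δz = g·(Δρ/ρ₀)/Δz = 9.8 × 2.175 × 10⁻⁴ / 27 = 7.8944 × 10⁻⁵ s⁻².
N = √(7.8944 × 10⁻⁵) = 8.8850 × 10⁻³ rad s⁻¹ → T = 2π/N = 707.17 s = 11.786 min ≈ 11.8 min.

11.8 min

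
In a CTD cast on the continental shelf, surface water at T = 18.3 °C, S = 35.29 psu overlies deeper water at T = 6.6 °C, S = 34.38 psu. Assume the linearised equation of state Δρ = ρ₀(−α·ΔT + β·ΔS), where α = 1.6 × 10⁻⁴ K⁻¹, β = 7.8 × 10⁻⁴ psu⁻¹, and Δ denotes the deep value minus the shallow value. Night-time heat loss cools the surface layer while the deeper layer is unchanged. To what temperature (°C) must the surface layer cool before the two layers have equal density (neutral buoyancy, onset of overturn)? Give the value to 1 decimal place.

Neutral buoyancy requires Δρ = 0, i.e. −α(T_deep − T_surf′) + β(S_deep − S_surf) = 0.
T_surf′ = T_deep − (β/α)·ΔS = 6.6 − (7.8 × 10⁻⁴/1.6 × 10⁻⁴)·(-0.91) = 11.036 °C.
Cooling required: 18.3 − (11.036) = 7.264 °C.

11.0 °C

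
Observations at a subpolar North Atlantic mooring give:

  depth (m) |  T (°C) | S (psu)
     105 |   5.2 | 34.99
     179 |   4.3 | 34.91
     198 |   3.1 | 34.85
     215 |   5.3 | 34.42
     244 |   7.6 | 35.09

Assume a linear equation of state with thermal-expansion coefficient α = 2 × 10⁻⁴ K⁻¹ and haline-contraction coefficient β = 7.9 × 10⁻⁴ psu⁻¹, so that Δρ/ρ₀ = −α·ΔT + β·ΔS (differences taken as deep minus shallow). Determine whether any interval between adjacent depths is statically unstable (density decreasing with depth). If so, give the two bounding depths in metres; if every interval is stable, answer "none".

198–215 m

Evaluate Δρ/ρ₀ = −αΔT + βΔS across each adjacent pair:
  105–179 m: −αΔT+βΔS = −(2 × 10⁻⁴)(-0.9)+(7.9 × 10⁻⁴)(-0.08) = 1.2 × 10⁻⁴ → stable
  179–198 m: −αΔT+βΔS = −(2 × 10⁻⁴)(-1.2)+(7.9 × 10⁻⁴)(-0.06) = 1.9 × 10⁻⁴ → stable
  198–215 m: −αΔT+βΔS = −(2 × 10⁻⁴)(+2.2)+(7.9 × 10⁻⁴)(-0.43) = -7.8 × 10⁻⁴ → UNSTABLE
  215–244 m: −αΔT+βΔS = −(2 × 10⁻⁴)(+2.3)+(7.9 × 10⁻⁴)(+0.67) = 6.9 × 10⁻⁵ → stable
The 198–215 m interval has Δρ < 0: lighter water underlies denser water.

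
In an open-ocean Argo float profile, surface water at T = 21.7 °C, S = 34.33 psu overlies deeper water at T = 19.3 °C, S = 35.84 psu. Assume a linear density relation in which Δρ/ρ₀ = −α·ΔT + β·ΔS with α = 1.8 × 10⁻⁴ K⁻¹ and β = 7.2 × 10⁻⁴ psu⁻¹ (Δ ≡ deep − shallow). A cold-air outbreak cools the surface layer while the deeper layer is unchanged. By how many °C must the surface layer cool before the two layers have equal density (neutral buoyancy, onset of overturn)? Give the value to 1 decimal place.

Neutral buoyancy requires Δρ = 0, i.e. −α(T_deep − T_surf′) + β(S_deep − S_surf) = 0.
T_surf′ = T_deep − (β/α)·ΔS = 19.3 − (7.2 × 10⁻⁴/1.8 × 10⁻⁴)·(+1.51) = 13.260 °C.
Cooling required: 21.7 − (13.260) = 8.440 °C.

8.4 °C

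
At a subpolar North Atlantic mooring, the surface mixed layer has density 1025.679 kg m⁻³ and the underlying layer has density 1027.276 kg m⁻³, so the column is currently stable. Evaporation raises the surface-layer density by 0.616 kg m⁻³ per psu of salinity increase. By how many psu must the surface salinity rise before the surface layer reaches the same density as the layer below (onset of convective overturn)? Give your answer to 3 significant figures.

Density deficit of the surface layer: 1027.276 − 1025.679 = 1.597 kg m⁻³.
Required change = 1.597 / 0.616 = 2.59 psu.

2.59 psu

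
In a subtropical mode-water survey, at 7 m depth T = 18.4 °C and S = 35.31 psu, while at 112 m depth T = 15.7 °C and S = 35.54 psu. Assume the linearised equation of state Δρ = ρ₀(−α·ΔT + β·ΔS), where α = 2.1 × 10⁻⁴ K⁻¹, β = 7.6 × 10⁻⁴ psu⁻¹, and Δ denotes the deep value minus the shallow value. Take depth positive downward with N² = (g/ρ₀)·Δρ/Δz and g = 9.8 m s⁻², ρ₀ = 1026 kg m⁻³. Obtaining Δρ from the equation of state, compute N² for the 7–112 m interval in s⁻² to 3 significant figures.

6.92 × 10⁻⁵ s⁻²

ΔT = -2.7 K, ΔS = +0.23 psu (deep − shallow).
Δρ/ρ₀ = −αΔT + βΔS = 5.67 × 10⁻⁴ + 1.748 × 10⁻⁴ = 7.418 × 10⁻⁴, so Δρ ≈ 0.7611 kg m⁻³.
N² = (g/ρ₀)·Δρ/Δz = g·(Δρ/ρ₀)/Δz = 9.8 × 7.418 × 10⁻⁴ / 105 = 6.9235 × 10⁻⁵ s⁻² ≈ 6.92 × 10⁻⁵ s⁻².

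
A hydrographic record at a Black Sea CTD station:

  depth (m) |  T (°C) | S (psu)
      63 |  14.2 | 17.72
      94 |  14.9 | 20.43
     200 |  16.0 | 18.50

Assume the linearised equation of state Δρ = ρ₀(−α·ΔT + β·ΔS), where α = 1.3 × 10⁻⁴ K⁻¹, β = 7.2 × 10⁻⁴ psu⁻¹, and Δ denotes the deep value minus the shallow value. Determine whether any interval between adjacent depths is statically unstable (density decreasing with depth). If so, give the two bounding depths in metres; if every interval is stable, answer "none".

94–200 m

Evaluate Δρ/ρ₀ = −αΔT + βΔS across each adjacent pair:
  63–94 m: −αΔT+βΔS = −(1.3 × 10⁻⁴)(+0.7)+(7.2 × 10⁻⁴)(+2.71) = 1.9 × 10⁻³ → stable
  94–200 m: −αΔT+βΔS = −(1.3 × 10⁻⁴)(+1.1)+(7.2 × 10⁻⁴)(-1.93) = -1.5 × 10⁻³ → UNSTABLE
The 94–200 m interval has Δρ < 0: lighter water underlies denser water.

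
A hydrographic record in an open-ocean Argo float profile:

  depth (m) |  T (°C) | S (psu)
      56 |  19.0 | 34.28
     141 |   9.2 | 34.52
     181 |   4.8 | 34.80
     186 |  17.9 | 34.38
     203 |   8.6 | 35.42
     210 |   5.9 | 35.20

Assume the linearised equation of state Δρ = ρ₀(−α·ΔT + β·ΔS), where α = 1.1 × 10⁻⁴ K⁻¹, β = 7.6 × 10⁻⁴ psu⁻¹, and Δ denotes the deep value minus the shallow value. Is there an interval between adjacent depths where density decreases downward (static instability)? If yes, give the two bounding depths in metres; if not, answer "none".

181–186 m

Evaluate Δρ/ρ₀ = −αΔT + βΔS across each adjacent pair:
  56–141 m: −αΔT+βΔS = −(1.1 × 10⁻⁴)(-9.8)+(7.6 × 10⁻⁴)(+0.24) = 1.3 × 10⁻³ → stable
  141–181 m: −αΔT+βΔS = −(1.1 × 10⁻⁴)(-4.4)+(7.6 × 10⁻⁴)(+0.28) = 7.0 × 10⁻⁴ → stable
  181–186 m: −αΔT+βΔS = −(1.1 × 10⁻⁴)(+13.1)+(7.6 × 10⁻⁴)(-0.42) = -1.8 × 10⁻³ → UNSTABLE
  186–203 m: −αΔT+βΔS = −(1.1 × 10⁻⁴)(-9.3)+(7.6 × 10⁻⁴)(+1.04) = 1.8 × 10⁻³ → stable
  203–210 m: −αΔT+βΔS = −(1.1 × 10⁻⁴)(-2.7)+(7.6 × 10⁻⁴)(-0.22) = 1.3 × 10⁻⁴ → stable
The 181–186 m interval has Δρ < 0: lighter water underlies denser water.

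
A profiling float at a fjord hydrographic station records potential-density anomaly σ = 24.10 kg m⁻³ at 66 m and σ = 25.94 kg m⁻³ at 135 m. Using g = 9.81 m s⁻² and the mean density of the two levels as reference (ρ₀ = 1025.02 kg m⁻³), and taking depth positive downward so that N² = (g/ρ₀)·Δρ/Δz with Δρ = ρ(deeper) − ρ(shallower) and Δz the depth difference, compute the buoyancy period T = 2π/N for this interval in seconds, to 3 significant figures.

393 s

Δρ = 1025.94 − 1024.10 = 1.84 kg m⁻³ over Δz = 135 − 66 = 69 m.
N² = (9.81/1025.02) × (1.84/69) = 2.5521 × 10⁻⁴ s⁻².
N = √(2.5521 × 10⁻⁴) = 0.015975 rad s⁻¹, so T = 2π/N = 393.31 s ≈ 393 s.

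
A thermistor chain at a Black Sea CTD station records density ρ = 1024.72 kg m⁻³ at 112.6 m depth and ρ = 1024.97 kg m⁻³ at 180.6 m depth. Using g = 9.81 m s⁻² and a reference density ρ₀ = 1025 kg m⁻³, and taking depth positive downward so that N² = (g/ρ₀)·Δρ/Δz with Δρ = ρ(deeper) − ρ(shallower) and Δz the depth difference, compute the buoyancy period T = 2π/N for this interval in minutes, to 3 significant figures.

17.7 min

Δρ = 1024.97 − 1024.72 = 0.25 kg m⁻³ over Δz = 180.6 − 112.6 = 68 m.
N² = (9.81/1025) × (0.25/68) = 3.5187 × 10⁻⁵ s⁻².
N = √(3.5187 × 10⁻⁵) = 5.9319 × 10⁻³ rad s⁻¹, so T = 2π/N = 1.0592 × 10³ s = 17.653 min ≈ 17.7 min.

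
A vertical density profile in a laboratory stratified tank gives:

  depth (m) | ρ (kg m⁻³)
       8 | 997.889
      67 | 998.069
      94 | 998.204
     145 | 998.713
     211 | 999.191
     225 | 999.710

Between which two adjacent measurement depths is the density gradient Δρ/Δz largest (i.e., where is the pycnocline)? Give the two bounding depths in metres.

Compute the density gradient over each adjacent pair:
  8–67 m: Δρ/Δz = 0.180/59 = 3.1 × 10⁻³ kg m⁻⁴
  67–94 m: Δρ/Δz = 0.135/27 = 5.0 × 10⁻³ kg m⁻⁴
  94–145 m: Δρ/Δz = 0.509/51 = 0.010 kg m⁻⁴
  145–211 m: Δρ/Δz = 0.478/66 = 7.2 × 10⁻³ kg m⁻⁴
  211–225 m: Δρ/Δz = 0.519/14 = 0.037 kg m⁻⁴
The largest gradient is in the 211–225 m interval — the pycnocline.

211–225 m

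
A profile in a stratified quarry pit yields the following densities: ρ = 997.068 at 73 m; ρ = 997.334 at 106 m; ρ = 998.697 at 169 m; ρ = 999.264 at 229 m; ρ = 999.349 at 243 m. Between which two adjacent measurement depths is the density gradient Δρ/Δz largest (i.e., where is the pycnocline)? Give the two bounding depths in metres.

106–169 m

Compute the density gradient over each adjacent pair:
  73–106 m: Δρ/Δz = 0.266/33 = 8.1 × 10⁻³ kg m⁻⁴
  106–169 m: Δρ/Δz = 1.363/63 = 0.022 kg m⁻⁴
  169–229 m: Δρ/Δz = 0.567/60 = 9.4 × 10⁻³ kg m⁻⁴
  229–243 m: Δρ/Δz = 0.085/14 = 6.1 × 10⁻³ kg m⁻⁴
The largest gradient is in the 106–169 m interval — the pycnocline.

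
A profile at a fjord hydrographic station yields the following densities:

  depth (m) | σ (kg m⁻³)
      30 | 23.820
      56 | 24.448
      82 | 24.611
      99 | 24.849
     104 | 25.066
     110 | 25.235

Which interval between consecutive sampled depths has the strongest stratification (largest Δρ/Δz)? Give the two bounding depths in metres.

Compute the density gradient over each adjacent pair:
  30–56 m: Δρ/Δz = 0.628/26 = 0.024 kg m⁻⁴
  56–82 m: Δρ/Δz = 0.163/26 = 6.3 × 10⁻³ kg m⁻⁴
  82–99 m: Δρ/Δz = 0.238/17 = 0.014 kg m⁻⁴
  99–104 m: Δρ/Δz = 0.217/5 = 0.043 kg m⁻⁴
  104–110 m: Δρ/Δz = 0.169/6 = 0.028 kg m⁻⁴
The largest gradient is in the 99–104 m interval — the pycnocline.

99–104 m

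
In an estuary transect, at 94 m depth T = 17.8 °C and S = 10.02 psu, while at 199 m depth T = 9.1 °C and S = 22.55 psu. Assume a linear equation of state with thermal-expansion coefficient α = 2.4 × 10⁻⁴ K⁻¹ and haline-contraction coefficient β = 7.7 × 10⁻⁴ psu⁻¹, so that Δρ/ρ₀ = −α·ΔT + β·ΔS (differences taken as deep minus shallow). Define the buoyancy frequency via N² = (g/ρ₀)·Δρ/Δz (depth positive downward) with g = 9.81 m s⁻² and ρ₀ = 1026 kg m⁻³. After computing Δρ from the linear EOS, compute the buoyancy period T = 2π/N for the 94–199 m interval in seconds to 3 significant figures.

190 s

ΔT = -8.7 K, ΔS = +12.53 psu (deep − shallow).
Δρ/ρ₀ = −αΔT + βΔS = 2.088 × 10⁻³ + 9.6481 × 10⁻³ = 0.0117361, so Δρ ≈ 12.04 kg m⁻³.
N² = (g/ρ₀)·Δρ/Δz = g·(Δρ/ρ₀)/Δz = 9.81 × 0.0117361 / 105 = 1.0965 × 10⁻³ s⁻².
N = √(1.0965 × 10⁻³) = 0.033113 rad s⁻¹ → T = 2π/N = 189.75 s ≈ 190 s.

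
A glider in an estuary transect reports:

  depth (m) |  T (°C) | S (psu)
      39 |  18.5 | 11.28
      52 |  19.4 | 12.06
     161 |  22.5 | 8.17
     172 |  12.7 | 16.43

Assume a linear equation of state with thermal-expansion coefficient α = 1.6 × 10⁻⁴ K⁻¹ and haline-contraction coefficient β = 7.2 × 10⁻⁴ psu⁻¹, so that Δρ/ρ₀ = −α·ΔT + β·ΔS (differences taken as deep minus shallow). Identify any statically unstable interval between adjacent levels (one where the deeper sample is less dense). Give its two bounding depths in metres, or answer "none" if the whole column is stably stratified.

52–161 m

Evaluate Δρ/ρ₀ = −αΔT + βΔS across each adjacent pair:
  39–52 m: −αΔT+βΔS = −(1.6 × 10⁻⁴)(+0.9)+(7.2 × 10⁻⁴)(+0.78) = 4.2 × 10⁻⁴ → stable
  52–161 m: −αΔT+βΔS = −(1.6 × 10⁻⁴)(+3.1)+(7.2 × 10⁻⁴)(-3.89) = -3.3 × 10⁻³ → UNSTABLE
  161–172 m: −αΔT+βΔS = −(1.6 × 10⁻⁴)(-9.8)+(7.2 × 10⁻⁴)(+8.26) = 7.5 × 10⁻³ → stable
The 52–161 m interval has Δρ < 0: lighter water underlies denser water.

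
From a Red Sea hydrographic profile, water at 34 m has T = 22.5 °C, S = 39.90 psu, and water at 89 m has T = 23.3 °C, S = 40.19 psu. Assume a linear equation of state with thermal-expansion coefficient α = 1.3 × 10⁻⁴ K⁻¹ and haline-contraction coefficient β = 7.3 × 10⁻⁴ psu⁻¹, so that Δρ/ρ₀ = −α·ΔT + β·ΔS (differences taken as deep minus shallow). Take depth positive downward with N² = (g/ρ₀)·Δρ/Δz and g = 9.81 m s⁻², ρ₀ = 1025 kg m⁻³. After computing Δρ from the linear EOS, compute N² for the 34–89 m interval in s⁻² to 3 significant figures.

ΔT = +0.8 K, ΔS = +0.29 psu (deep − shallow).
Δρ/ρ₀ = −αΔT + βΔS = -1.04 × 10⁻⁴ + 2.117 × 10⁻⁴ = 1.077 × 10⁻⁴, so Δρ ≈ 0.1104 kg m⁻³.
N² = (g/ρ₀)·Δρ/Δz = g·(Δρ/ρ₀)/Δz = 9.81 × 1.077 × 10⁻⁴ / 55 = 1.9210 × 10⁻⁵ s⁻² ≈ 1.92 × 10⁻⁵ s⁻².

1.92 × 10⁻⁵ s⁻²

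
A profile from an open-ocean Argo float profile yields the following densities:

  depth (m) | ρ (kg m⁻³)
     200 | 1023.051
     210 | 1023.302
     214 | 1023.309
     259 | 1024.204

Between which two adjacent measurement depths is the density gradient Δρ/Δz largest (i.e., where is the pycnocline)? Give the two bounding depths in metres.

Compute the density gradient over each adjacent pair:
  200–210 m: Δρ/Δz = 0.251/10 = 0.025 kg m⁻⁴
  210–214 m: Δρ/Δz = 0.007/4 = 1.8 × 10⁻³ kg m⁻⁴
  214–259 m: Δρ/Δz = 0.895/45 = 0.020 kg m⁻⁴
The largest gradient is in the 200–210 m interval — the pycnocline.

200–210 m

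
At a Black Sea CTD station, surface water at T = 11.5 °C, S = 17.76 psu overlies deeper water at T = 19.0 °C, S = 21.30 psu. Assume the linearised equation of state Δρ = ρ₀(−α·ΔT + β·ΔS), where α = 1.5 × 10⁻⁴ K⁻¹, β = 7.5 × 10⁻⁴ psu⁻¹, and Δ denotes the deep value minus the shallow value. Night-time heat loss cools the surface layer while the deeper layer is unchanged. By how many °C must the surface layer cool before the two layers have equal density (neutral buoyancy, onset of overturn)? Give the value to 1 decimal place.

10.2 °C

Neutral buoyancy requires Δρ = 0, i.e. −α(T_deep − T_surf′) + β(S_deep − S_surf) = 0.
T_surf′ = T_deep − (β/α)·ΔS = 19.0 − (7.5 × 10⁻⁴/1.5 × 10⁻⁴)·(+3.54) = 1.300 °C.
Cooling required: 11.5 − (1.300) = 10.200 °C.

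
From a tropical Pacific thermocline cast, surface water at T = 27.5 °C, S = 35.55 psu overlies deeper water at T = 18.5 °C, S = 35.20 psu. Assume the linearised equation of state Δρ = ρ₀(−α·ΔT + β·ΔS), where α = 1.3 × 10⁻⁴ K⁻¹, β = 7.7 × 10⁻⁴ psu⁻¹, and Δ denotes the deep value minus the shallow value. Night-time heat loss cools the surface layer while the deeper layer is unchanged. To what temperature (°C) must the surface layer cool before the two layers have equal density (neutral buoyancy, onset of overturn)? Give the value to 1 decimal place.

Neutral buoyancy requires Δρ = 0, i.e. −α(T_deep − T_surf′) + β(S_deep − S_surf) = 0.
T_surf′ = T_deep − (β/α)·ΔS = 18.5 − (7.7 × 10⁻⁴/1.3 × 10⁻⁴)·(-0.35) = 20.573 °C.
Cooling required: 27.5 − (20.573) = 6.927 °C.

20.6 °C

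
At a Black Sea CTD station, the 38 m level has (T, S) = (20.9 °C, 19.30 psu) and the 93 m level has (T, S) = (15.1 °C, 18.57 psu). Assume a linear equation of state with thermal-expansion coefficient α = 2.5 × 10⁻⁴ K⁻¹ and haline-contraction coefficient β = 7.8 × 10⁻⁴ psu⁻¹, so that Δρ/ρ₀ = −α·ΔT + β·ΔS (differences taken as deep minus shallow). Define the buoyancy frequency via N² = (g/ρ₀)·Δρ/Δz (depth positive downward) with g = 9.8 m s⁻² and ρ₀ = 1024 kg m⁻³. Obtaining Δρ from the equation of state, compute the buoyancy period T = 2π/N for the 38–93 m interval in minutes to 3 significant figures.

8.36 min

ΔT = -5.8 K, ΔS = -0.73 psu (deep − shallow).
Δρ/ρ₀ = −αΔT + βΔS = 1.45 × 10⁻³ − 5.694 × 10⁻⁴ = 8.806 × 10⁻⁴, so Δρ ≈ 0.9017 kg m⁻³.
N² = (g/ρ₀)·Δρ/Δz = g·(Δρ/ρ₀)/Δz = 9.8 × 8.806 × 10⁻⁴ / 55 = 1.5691 × 10⁻⁴ s⁻².
N = √(1.5691 × 10⁻⁴) = 0.012526 rad s⁻¹ → T = 2π/N = 501.61 s = 8.3602 min ≈ 8.36 min.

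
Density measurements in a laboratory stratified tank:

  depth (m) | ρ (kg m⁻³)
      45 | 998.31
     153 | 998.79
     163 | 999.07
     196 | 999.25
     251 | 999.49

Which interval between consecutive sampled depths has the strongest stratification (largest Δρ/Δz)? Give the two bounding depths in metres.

153–163 m

Compute the density gradient over each adjacent pair:
  45–153 m: Δρ/Δz = 0.48/108 = 4.4 × 10⁻³ kg m⁻⁴
  153–163 m: Δρ/Δz = 0.28/10 = 0.028 kg m⁻⁴
  163–196 m: Δρ/Δz = 0.18/33 = 5.5 × 10⁻³ kg m⁻⁴
  196–251 m: Δρ/Δz = 0.24/55 = 4.4 × 10⁻³ kg m⁻⁴
The largest gradient is in the 153–163 m interval — the pycnocline.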